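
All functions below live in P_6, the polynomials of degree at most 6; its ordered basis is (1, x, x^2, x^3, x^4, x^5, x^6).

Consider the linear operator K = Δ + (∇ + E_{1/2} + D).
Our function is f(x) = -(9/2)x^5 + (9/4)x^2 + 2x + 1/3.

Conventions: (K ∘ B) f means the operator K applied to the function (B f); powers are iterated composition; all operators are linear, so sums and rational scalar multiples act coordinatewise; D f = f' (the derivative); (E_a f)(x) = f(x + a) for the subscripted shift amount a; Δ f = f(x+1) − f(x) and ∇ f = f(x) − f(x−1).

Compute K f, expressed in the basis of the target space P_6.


Δ f = -(45/2)x^4 - 45x^3 - 45x^2 - 18x - 1/4
∇ f = -(45/2)x^4 + 45x^3 - 45x^2 + 27x - 19/4
E_{1/2} f = -(9/2)x^5 - (45/4)x^4 - (45/4)x^3 - (27/8)x^2 + (91/32)x + 337/192
D f = -(45/2)x^4 + (9/2)x + 2
(∇ + E_{1/2} + D) f = -(9/2)x^5 - (225/4)x^4 + (135/4)x^3 - (387/8)x^2 + (1099/32)x - 191/192
(Δ + (∇ + E_{1/2} + D)) f = -(9/2)x^5 - (315/4)x^4 - (45/4)x^3 - (747/8)x^2 + (523/32)x - 239/192

the image equals g(x) = -(9/2)x^5 - (315/4)x^4 - (45/4)x^3 - (747/8)x^2 + (523/32)x - 239/192


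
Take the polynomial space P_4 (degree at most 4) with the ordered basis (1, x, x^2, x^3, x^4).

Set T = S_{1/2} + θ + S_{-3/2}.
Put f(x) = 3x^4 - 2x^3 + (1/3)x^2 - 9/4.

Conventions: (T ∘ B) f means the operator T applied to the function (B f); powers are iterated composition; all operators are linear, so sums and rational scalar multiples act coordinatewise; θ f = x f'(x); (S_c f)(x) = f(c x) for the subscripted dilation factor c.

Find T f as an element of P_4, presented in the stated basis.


S_{1/2} f = (3/16)x^4 - (1/4)x^3 + (1/12)x^2 - 9/4
θ f = 12x^4 - 6x^3 + (2/3)x^2
S_{-3/2} f = (243/16)x^4 + (27/4)x^3 + (3/4)x^2 - 9/4
(S_{1/2} + θ + S_{-3/2}) f = (219/8)x^4 + (1/2)x^3 + (3/2)x^2 - 9/2

the image equals g(x) = (219/8)x^4 + (1/2)x^3 + (3/2)x^2 - 9/2


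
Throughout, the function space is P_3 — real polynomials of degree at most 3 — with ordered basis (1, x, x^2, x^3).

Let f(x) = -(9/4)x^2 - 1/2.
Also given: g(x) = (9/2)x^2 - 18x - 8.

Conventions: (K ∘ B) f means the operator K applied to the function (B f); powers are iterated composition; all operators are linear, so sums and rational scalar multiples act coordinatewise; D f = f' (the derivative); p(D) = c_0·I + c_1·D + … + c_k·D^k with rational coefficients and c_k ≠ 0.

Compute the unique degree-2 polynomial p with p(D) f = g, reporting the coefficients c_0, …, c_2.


p(D) = -2·I + 4·D + 2·D^2, i.e. c_0 = -2, c_1 = 4, c_2 = 2

D^0 f = -(9/4)x^2 - 1/2
D^1 f = -(9/2)x
D^2 f = -9/2
matching coefficients of g against c_0 f + c_1 Df + … from the top degree down determines the c_i
solution: c_0 = -2, c_1 = 4, c_2 = 2


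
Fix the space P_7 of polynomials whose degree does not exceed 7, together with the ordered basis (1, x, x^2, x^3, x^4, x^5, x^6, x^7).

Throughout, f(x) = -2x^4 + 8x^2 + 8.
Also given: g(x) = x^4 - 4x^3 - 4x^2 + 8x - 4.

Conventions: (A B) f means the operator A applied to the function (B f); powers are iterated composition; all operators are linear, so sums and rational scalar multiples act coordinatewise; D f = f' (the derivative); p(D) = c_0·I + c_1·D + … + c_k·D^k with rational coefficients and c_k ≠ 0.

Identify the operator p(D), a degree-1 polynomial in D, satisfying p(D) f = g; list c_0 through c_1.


D^0 f = -2x^4 + 8x^2 + 8
D^1 f = -8x^3 + 16x
matching coefficients of g against c_0 f + c_1 Df + … from the top degree down determines the c_i
solution: c_0 = -1/2, c_1 = 1/2

p(D) = -(1/2)·I + (1/2)·D, i.e. c_0 = -1/2, c_1 = 1/2


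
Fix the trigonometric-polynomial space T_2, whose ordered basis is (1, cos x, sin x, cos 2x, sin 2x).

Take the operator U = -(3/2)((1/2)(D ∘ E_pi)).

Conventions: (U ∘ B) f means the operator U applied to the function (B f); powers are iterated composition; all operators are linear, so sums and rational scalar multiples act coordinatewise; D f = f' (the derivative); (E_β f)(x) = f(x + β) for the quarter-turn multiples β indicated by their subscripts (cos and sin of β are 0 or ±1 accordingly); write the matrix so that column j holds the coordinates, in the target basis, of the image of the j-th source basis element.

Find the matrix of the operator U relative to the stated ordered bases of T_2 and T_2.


image of 1: 0
image of cos x: -(3/4)sin x
image of sin x: (3/4)cos x
image of cos 2x: (3/2)sin 2x
image of sin 2x: -(3/2)cos 2x
each image's coordinates form column j of the matrix

the matrix is [[0, 0, 0, 0, 0]; [0, 0, 3/4, 0, 0]; [0, -3/4, 0, 0, 0]; [0, 0, 0, 0, -3/2]; [0, 0, 0, 3/2, 0]] (rows listed top to bottom)


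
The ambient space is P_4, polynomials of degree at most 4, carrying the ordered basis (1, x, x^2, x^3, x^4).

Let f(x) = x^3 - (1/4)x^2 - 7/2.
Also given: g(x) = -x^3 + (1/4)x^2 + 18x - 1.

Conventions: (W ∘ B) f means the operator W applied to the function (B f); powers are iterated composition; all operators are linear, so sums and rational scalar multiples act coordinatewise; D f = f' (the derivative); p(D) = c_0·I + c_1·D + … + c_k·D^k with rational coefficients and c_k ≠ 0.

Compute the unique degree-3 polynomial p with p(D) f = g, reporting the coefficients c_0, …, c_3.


c_0 = -1, c_1 = 0, c_2 = 3, c_3 = -1/2

D^0 f = x^3 - (1/4)x^2 - 7/2
D^1 f = 3x^2 - (1/2)x
D^2 f = 6x - 1/2
D^3 f = 6
matching coefficients of g against c_0 f + c_1 Df + … from the top degree down determines the c_i
solution: c_0 = -1, c_1 = 0, c_2 = 3, c_3 = -1/2


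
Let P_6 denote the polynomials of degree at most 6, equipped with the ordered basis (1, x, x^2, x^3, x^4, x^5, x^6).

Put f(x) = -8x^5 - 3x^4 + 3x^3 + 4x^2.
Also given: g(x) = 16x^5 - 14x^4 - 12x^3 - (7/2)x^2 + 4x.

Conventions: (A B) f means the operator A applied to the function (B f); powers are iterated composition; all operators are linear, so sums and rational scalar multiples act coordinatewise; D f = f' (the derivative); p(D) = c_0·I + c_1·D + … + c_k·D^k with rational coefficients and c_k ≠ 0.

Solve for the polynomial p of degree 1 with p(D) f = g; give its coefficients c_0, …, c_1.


D^0 f = -8x^5 - 3x^4 + 3x^3 + 4x^2
D^1 f = -40x^4 - 12x^3 + 9x^2 + 8x
matching coefficients of g against c_0 f + c_1 Df + … from the top degree down determines the c_i
solution: c_0 = -2, c_1 = 1/2

p(D) = -2·I + (1/2)·D, i.e. c_0 = -2, c_1 = 1/2


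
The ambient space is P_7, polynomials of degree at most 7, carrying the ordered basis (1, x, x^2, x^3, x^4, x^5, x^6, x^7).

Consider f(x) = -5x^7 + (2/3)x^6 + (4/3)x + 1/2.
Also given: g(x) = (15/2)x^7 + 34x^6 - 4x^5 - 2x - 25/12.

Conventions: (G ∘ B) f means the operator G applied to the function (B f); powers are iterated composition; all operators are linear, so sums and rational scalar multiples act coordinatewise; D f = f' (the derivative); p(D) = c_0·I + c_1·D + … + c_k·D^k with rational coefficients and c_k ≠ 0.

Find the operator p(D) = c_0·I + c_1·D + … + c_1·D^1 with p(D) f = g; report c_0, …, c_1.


D^0 f = -5x^7 + (2/3)x^6 + (4/3)x + 1/2
D^1 f = -35x^6 + 4x^5 + 4/3
matching coefficients of g against c_0 f + c_1 Df + … from the top degree down determines the c_i
solution: c_0 = -3/2, c_1 = -1

p(D) = -(3/2)·I − D, i.e. c_0 = -3/2, c_1 = -1


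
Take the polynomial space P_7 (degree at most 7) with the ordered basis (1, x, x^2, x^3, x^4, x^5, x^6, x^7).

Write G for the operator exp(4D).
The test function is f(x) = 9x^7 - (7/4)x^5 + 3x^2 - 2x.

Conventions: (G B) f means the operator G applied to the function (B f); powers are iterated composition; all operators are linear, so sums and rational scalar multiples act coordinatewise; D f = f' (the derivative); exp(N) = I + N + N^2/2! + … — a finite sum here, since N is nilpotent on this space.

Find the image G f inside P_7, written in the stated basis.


order-1 term: 252x^6 - 35x^4 + 24x - 8
order-2 term: 3024x^5 - 280x^3 + 48
order-3 term: 20160x^4 - 1120x^2
order-4 term: 80640x^3 - 2240x
order-5 term: 193536x^2 - 1792
order-6 term: 258048x
order-7 term: 147456
the series for exp(4D) f terminates at order 7
exp(4D) f = 9x^7 + 252x^6 + (12089/4)x^5 + 20125x^4 + 80360x^3 + 192419x^2 + 255830x + 145704

g(x) = 9x^7 + 252x^6 + (12089/4)x^5 + 20125x^4 + 80360x^3 + 192419x^2 + 255830x + 145704


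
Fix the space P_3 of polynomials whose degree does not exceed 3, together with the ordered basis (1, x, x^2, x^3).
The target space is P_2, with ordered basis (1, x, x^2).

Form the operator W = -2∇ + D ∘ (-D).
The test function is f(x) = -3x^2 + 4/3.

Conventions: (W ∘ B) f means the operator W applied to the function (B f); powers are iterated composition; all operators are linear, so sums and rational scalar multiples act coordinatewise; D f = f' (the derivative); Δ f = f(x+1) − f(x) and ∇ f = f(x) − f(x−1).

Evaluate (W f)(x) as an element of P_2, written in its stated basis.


g(x) = 12x

∇ f = -6x + 3
(-2∇) f = 12x - 6
D f = -6x
(-D) f = 6x
D (-D) f = 6
(-2∇ + D ∘ (-D)) f = 12x


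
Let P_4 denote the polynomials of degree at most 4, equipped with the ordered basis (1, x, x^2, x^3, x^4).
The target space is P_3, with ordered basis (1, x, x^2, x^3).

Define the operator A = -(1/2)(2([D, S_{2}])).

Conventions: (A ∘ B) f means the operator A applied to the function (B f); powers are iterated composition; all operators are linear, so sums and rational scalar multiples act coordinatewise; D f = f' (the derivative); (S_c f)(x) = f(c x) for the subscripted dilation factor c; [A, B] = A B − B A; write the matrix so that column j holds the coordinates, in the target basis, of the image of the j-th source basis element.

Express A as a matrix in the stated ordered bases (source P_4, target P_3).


the matrix is [[0, -1, 0, 0, 0]; [0, 0, -4, 0, 0]; [0, 0, 0, -12, 0]; [0, 0, 0, 0, -32]] (rows listed top to bottom)

image of 1: 0
image of x: -1
image of x^2: -4x
image of x^3: -12x^2
image of x^4: -32x^3
each image's coordinates form column j of the matrix


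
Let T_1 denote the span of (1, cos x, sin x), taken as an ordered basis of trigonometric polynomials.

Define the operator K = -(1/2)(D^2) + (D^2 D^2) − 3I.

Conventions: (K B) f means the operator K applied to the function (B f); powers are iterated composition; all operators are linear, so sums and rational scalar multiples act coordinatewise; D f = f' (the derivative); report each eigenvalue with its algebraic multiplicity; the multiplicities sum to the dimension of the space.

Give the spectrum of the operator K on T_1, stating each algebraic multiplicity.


image of 1: -3
image of cos x: -(3/2)cos x
image of sin x: -(3/2)sin x
the matrix is diagonal; its diagonal is (-3, -3/2, -3/2)
for a triangular matrix the eigenvalues are the diagonal entries, with algebraic multiplicity their repetition count

λ = -3 (multiplicity 1), λ = -3/2 (multiplicity 2)


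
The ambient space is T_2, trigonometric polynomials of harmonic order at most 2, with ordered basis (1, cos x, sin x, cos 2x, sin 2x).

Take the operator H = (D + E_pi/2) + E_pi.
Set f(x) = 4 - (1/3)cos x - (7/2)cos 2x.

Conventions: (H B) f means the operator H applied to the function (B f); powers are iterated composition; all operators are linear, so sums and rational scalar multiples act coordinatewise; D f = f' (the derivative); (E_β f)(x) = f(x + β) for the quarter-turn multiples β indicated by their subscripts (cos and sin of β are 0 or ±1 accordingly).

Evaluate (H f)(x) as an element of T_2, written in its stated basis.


g(x) = 8 + (1/3)cos x + (2/3)sin x + 7sin 2x

D f = (1/3)sin x + 7sin 2x
E_pi/2 f = 4 + (1/3)sin x + (7/2)cos 2x
(D + E_pi/2) f = 4 + (2/3)sin x + (7/2)cos 2x + 7sin 2x
E_pi f = 4 + (1/3)cos x - (7/2)cos 2x
((D + E_pi/2) + E_pi) f = 8 + (1/3)cos x + (2/3)sin x + 7sin 2x


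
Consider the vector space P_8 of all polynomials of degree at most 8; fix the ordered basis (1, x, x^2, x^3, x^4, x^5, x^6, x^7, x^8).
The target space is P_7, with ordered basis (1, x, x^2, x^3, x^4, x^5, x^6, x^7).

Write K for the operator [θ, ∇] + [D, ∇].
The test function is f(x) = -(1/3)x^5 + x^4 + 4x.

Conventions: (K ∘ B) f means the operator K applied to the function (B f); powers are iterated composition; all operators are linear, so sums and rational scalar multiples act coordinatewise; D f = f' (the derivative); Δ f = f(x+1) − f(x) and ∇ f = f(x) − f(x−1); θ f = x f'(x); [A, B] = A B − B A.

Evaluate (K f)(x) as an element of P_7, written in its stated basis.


the result is g(x) = (5/3)x^4 - (32/3)x^3 + 22x^2 - (56/3)x + 5/3

∇ f = -(5/3)x^4 + (22/3)x^3 - (28/3)x^2 + (17/3)x + 8/3
θ ∇ f = -(20/3)x^4 + 22x^3 - (56/3)x^2 + (17/3)x
θ f = -(5/3)x^5 + 4x^4 + 4x
∇ θ f = -(25/3)x^4 + (98/3)x^3 - (122/3)x^2 + (73/3)x - 5/3
[θ, ∇] f = (5/3)x^4 - (32/3)x^3 + 22x^2 - (56/3)x + 5/3
∇ f = -(5/3)x^4 + (22/3)x^3 - (28/3)x^2 + (17/3)x + 8/3
D ∇ f = -(20/3)x^3 + 22x^2 - (56/3)x + 17/3
D f = -(5/3)x^4 + 4x^3 + 4
∇ D f = -(20/3)x^3 + 22x^2 - (56/3)x + 17/3
[D, ∇] f = 0
([θ, ∇] + [D, ∇]) f = (5/3)x^4 - (32/3)x^3 + 22x^2 - (56/3)x + 5/3


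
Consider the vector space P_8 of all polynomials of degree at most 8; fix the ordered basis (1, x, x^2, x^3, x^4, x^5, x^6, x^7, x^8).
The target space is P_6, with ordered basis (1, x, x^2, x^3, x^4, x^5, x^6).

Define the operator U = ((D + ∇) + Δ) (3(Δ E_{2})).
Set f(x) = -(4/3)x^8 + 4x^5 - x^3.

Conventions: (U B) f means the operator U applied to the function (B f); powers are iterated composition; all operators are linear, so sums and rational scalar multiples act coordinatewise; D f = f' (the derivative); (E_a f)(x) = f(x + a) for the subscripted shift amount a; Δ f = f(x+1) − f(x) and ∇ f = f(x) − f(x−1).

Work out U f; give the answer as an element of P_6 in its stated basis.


g(x) = -672x^6 - 10080x^5 - 66080x^4 - 240080x^3 - 506440x^2 - 585094x - 288003

E_{2} f = -(4/3)x^8 - (64/3)x^7 - (448/3)x^6 - (1780/3)x^5 - (4360/3)x^4 - (6691/3)x^3 - (6226/3)x^2 - (3172/3)x - 664/3
Δ E_{2} f = -(32/3)x^7 - (560/3)x^6 - (4256/3)x^5 - (18140/3)x^4 - (46664/3)x^3 - (72209/3)x^2 - (62033/3)x - 22745/3
(3(Δ E_{2})) f = -32x^7 - 560x^6 - 4256x^5 - 18140x^4 - 46664x^3 - 72209x^2 - 62033x - 22745
D (3(Δ E_{2})) f = -224x^6 - 3360x^5 - 21280x^4 - 72560x^3 - 139992x^2 - 144418x - 62033
∇ (3(Δ E_{2})) f = -224x^6 - 2688x^5 - 14000x^4 - 40080x^3 - 65984x^2 - 58842x - 22076
(D + ∇) (3(Δ E_{2})) f = -448x^6 - 6048x^5 - 35280x^4 - 112640x^3 - 205976x^2 - 203260x - 84109
Δ (3(Δ E_{2})) f = -224x^6 - 4032x^5 - 30800x^4 - 127440x^3 - 300464x^2 - 381834x - 203894
((D + ∇) + Δ) (3(Δ E_{2})) f = -672x^6 - 10080x^5 - 66080x^4 - 240080x^3 - 506440x^2 - 585094x - 288003


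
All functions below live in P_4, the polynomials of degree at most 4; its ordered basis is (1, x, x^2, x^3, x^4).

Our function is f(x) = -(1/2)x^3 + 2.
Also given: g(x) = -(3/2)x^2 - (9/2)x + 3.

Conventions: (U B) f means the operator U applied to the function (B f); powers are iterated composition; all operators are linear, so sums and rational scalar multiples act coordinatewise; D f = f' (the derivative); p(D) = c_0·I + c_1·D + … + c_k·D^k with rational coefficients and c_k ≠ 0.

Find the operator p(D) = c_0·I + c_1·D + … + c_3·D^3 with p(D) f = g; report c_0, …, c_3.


D^0 f = -(1/2)x^3 + 2
D^1 f = -(3/2)x^2
D^2 f = -3x
D^3 f = -3
matching coefficients of g against c_0 f + c_1 Df + … from the top degree down determines the c_i
solution: c_0 = 0, c_1 = 1, c_2 = 3/2, c_3 = -1

p(D) = D + (3/2)·D^2 − D^3, i.e. c_0 = 0, c_1 = 1, c_2 = 3/2, c_3 = -1


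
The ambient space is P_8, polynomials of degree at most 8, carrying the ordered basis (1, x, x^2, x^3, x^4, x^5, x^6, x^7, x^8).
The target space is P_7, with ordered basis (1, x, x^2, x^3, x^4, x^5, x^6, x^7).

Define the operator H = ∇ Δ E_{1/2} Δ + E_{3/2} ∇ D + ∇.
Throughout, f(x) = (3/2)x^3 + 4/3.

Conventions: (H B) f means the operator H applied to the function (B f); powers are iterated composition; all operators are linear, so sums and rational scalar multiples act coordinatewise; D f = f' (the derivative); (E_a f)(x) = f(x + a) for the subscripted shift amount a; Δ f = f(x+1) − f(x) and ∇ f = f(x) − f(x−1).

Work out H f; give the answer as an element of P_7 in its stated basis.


Δ f = (9/2)x^2 + (9/2)x + 3/2
E_{1/2} Δ f = (9/2)x^2 + 9x + 39/8
Δ E_{1/2} Δ f = 9x + 27/2
∇ Δ E_{1/2} Δ f = 9
D f = (9/2)x^2
∇ D f = 9x - 9/2
E_{3/2} (∇ D) f = 9x + 9
∇ f = (9/2)x^2 - (9/2)x + 3/2
(∇ Δ E_{1/2} Δ + E_{3/2} ∇ D + ∇) f = (9/2)x^2 + (9/2)x + 39/2

the result is g(x) = (9/2)x^2 + (9/2)x + 39/2


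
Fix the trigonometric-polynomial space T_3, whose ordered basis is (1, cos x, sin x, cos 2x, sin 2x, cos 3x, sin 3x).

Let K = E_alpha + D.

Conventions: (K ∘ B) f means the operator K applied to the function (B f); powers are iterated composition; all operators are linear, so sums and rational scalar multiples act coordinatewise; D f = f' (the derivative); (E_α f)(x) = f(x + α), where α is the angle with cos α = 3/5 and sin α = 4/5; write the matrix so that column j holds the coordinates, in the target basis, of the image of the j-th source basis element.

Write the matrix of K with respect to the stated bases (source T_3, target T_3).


image of 1: 1
image of cos x: (3/5)cos x - (9/5)sin x
image of sin x: (9/5)cos x + (3/5)sin x
image of cos 2x: -(7/25)cos 2x - (74/25)sin 2x
image of sin 2x: (74/25)cos 2x - (7/25)sin 2x
image of cos 3x: -(117/125)cos 3x - (419/125)sin 3x
image of sin 3x: (419/125)cos 3x - (117/125)sin 3x
each image's coordinates form column j of the matrix

the matrix is [[1, 0, 0, 0, 0, 0, 0]; [0, 3/5, 9/5, 0, 0, 0, 0]; [0, -9/5, 3/5, 0, 0, 0, 0]; [0, 0, 0, -7/25, 74/25, 0, 0]; [0, 0, 0, -74/25, -7/25, 0, 0]; [0, 0, 0, 0, 0, -117/125, 419/125]; [0, 0, 0, 0, 0, -419/125, -117/125]] (rows listed top to bottom)


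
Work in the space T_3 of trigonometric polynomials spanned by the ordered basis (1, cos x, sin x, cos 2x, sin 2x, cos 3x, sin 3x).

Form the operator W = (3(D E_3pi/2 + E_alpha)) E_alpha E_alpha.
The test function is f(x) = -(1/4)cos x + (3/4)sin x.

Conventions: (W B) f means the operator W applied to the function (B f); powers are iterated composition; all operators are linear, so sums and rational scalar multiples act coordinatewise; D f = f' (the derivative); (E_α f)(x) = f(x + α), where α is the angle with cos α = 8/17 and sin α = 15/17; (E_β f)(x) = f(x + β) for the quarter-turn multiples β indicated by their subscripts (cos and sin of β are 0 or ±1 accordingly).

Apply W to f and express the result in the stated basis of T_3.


g(x) = (13785/4913)cos x - (28935/9826)sin x

E_alpha f = (37/68)cos x + (39/68)sin x
E_alpha E_alpha f = (881/1156)cos x - (243/1156)sin x
E_3pi/2 E_alpha E_alpha f = (243/1156)cos x + (881/1156)sin x
D E_3pi/2 E_alpha E_alpha f = (881/1156)cos x - (243/1156)sin x
E_alpha E_alpha E_alpha f = (3403/19652)cos x - (15159/19652)sin x
(D E_3pi/2 + E_alpha) E_alpha E_alpha f = (4595/4913)cos x - (9645/9826)sin x
(3(D E_3pi/2 + E_alpha)) E_alpha E_alpha f = (13785/4913)cos x - (28935/9826)sin x


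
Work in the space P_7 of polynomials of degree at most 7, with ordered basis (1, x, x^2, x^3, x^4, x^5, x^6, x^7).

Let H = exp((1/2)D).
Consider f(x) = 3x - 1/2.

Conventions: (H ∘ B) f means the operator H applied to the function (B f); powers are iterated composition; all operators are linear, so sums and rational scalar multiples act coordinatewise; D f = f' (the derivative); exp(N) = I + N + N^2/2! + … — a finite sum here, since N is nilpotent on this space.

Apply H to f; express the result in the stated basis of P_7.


order-1 term: 3/2
the series for exp((1/2)D) f terminates at order 1
exp((1/2)D) f = 3x + 1

g(x) = 3x + 1


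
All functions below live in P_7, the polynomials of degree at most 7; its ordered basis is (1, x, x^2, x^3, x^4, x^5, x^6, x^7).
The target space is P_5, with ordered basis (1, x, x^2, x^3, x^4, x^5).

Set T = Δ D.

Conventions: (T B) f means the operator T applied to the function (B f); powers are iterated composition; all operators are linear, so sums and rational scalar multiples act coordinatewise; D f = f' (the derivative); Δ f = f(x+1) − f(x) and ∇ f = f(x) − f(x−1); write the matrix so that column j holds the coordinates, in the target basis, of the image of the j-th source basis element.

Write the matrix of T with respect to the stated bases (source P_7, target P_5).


the matrix is [[0, 0, 2, 3, 4, 5, 6, 7]; [0, 0, 0, 6, 12, 20, 30, 42]; [0, 0, 0, 0, 12, 30, 60, 105]; [0, 0, 0, 0, 0, 20, 60, 140]; [0, 0, 0, 0, 0, 0, 30, 105]; [0, 0, 0, 0, 0, 0, 0, 42]] (rows listed top to bottom)

image of 1: 0
image of x: 0
image of x^2: 2
image of x^3: 6x + 3
image of x^4: 12x^2 + 12x + 4
image of x^5: 20x^3 + 30x^2 + 20x + 5
image of x^6: 30x^4 + 60x^3 + 60x^2 + 30x + 6
image of x^7: 42x^5 + 105x^4 + 140x^3 + 105x^2 + 42x + 7
each image's coordinates form column j of the matrix


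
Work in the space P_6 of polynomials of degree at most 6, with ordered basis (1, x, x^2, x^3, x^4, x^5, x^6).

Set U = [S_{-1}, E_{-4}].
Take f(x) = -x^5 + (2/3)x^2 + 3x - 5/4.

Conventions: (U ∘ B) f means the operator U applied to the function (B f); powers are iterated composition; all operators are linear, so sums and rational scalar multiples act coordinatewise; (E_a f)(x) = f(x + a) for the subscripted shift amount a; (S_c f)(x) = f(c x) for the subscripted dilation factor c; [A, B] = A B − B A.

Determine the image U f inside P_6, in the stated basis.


E_{-4} f = -x^5 + 20x^4 - 160x^3 + (1922/3)x^2 - (3847/3)x + 12257/12
S_{-1} E_{-4} f = x^5 + 20x^4 + 160x^3 + (1922/3)x^2 + (3847/3)x + 12257/12
S_{-1} f = x^5 + (2/3)x^2 - 3x - 5/4
E_{-4} S_{-1} f = x^5 - 20x^4 + 160x^3 - (1918/3)x^2 + (3815/3)x - 12031/12
[S_{-1}, E_{-4}] f = 40x^4 + 1280x^2 + (32/3)x + 2024

g(x) = 40x^4 + 1280x^2 + (32/3)x + 2024


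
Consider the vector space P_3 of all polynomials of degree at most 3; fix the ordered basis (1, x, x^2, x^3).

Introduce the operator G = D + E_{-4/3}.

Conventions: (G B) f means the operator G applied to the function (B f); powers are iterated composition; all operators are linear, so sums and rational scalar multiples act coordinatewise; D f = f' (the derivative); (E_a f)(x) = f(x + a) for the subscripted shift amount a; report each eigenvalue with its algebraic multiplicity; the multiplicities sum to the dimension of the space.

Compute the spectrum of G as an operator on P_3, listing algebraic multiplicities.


λ = 1 (multiplicity 4)

image of 1: 1
image of x: x - 1/3
image of x^2: x^2 - (2/3)x + 16/9
image of x^3: x^3 - x^2 + (16/3)x - 64/27
the matrix is upper triangular; its diagonal is (1, 1, 1, 1)
for a triangular matrix the eigenvalues are the diagonal entries, with algebraic multiplicity their repetition count


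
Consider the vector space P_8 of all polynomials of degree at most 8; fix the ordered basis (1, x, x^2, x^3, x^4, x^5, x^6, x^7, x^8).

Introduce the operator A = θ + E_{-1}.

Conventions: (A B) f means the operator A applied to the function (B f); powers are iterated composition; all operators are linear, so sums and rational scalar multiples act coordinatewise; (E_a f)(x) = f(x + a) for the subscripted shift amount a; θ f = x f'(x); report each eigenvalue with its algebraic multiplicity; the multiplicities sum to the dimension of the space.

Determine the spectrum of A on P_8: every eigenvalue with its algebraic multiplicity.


λ = 1 (multiplicity 1), λ = 2 (multiplicity 1), λ = 3 (multiplicity 1), λ = 4 (multiplicity 1), λ = 5 (multiplicity 1), λ = 6 (multiplicity 1), λ = 7 (multiplicity 1), λ = 8 (multiplicity 1), λ = 9 (multiplicity 1)

image of 1: 1
image of x: 2x - 1
image of x^2: 3x^2 - 2x + 1
image of x^3: 4x^3 - 3x^2 + 3x - 1
image of x^4: 5x^4 - 4x^3 + 6x^2 - 4x + 1
image of x^5: 6x^5 - 5x^4 + 10x^3 - 10x^2 + 5x - 1
image of x^6: 7x^6 - 6x^5 + 15x^4 - 20x^3 + 15x^2 - 6x + 1
image of x^7: 8x^7 - 7x^6 + 21x^5 - 35x^4 + 35x^3 - 21x^2 + 7x - 1
image of x^8: 9x^8 - 8x^7 + 28x^6 - 56x^5 + 70x^4 - 56x^3 + 28x^2 - 8x + 1
the matrix is upper triangular; its diagonal is (1, 2, 3, 4, 5, 6, 7, 8, 9)
for a triangular matrix the eigenvalues are the diagonal entries, with algebraic multiplicity their repetition count


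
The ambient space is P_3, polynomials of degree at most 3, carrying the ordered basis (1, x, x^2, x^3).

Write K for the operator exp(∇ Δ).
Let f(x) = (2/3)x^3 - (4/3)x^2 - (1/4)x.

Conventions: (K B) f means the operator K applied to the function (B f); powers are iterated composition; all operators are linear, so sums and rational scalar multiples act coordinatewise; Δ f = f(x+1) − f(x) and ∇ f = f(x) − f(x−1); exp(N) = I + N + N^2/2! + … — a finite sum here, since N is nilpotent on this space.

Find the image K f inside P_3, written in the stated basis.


g(x) = (2/3)x^3 - (4/3)x^2 + (15/4)x - 8/3

order-1 term: 4x - 8/3
the series for exp(∇ Δ) f terminates at order 1
exp(∇ Δ) f = (2/3)x^3 - (4/3)x^2 + (15/4)x - 8/3


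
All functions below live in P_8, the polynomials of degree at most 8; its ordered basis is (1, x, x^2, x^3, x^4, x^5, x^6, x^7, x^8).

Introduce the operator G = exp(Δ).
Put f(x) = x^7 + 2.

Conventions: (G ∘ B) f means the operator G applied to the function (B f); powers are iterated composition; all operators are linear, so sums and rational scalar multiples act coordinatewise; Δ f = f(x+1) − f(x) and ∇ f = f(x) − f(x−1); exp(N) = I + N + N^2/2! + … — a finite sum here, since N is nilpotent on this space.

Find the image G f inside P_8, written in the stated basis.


order-1 term: 7x^6 + 21x^5 + 35x^4 + 35x^3 + 21x^2 + 7x + 1
order-2 term: 21x^5 + 105x^4 + 245x^3 + 315x^2 + 217x + 63
order-3 term: 35x^4 + 210x^3 + 525x^2 + 630x + 301
order-4 term: 35x^3 + 210x^2 + 455x + 350
order-5 term: 21x^2 + 105x + 140
order-6 term: 7x + 21
order-7 term: 1
the series for exp(Δ) f terminates at order 7
exp(Δ) f = x^7 + 7x^6 + 42x^5 + 175x^4 + 525x^3 + 1092x^2 + 1421x + 879

g(x) = x^7 + 7x^6 + 42x^5 + 175x^4 + 525x^3 + 1092x^2 + 1421x + 879


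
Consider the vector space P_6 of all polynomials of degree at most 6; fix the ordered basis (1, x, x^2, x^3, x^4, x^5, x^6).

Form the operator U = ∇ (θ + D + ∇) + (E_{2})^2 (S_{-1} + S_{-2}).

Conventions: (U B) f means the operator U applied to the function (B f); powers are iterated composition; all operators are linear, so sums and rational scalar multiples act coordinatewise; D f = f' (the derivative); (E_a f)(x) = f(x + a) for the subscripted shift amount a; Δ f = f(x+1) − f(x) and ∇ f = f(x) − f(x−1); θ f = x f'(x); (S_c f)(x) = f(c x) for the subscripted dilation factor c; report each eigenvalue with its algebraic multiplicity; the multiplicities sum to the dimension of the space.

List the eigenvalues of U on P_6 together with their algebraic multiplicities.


λ = -33 (multiplicity 1), λ = -9 (multiplicity 1), λ = -3 (multiplicity 1), λ = 2 (multiplicity 1), λ = 5 (multiplicity 1), λ = 17 (multiplicity 1), λ = 65 (multiplicity 1)

image of 1: 2
image of x: -3x - 11
image of x^2: 5x^2 + 44x + 82
image of x^3: -9x^3 - 99x^2 - 429x - 582
image of x^4: 17x^4 + 288x^3 + 1632x^2 + 4332x + 4366
image of x^5: -33x^5 - 635x^4 - 5290x^3 - 21160x^2 - 42175x - 33822
image of x^6: 65x^6 + 1596x^5 + 15570x^4 + 83140x^3 + 249780x^2 + 399186x + 266302
the matrix is upper triangular; its diagonal is (2, -3, 5, -9, 17, -33, 65)
for a triangular matrix the eigenvalues are the diagonal entries, with algebraic multiplicity their repetition count


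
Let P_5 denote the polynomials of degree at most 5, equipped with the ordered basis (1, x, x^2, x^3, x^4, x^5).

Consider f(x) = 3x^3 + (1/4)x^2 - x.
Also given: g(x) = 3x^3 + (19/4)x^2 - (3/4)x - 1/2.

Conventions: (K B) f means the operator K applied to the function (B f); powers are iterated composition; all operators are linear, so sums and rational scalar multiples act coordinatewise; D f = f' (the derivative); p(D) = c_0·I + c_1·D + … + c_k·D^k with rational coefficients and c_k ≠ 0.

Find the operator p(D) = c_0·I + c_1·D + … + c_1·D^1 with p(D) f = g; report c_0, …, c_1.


p(D) = I + (1/2)·D, i.e. c_0 = 1, c_1 = 1/2

D^0 f = 3x^3 + (1/4)x^2 - x
D^1 f = 9x^2 + (1/2)x - 1
matching coefficients of g against c_0 f + c_1 Df + … from the top degree down determines the c_i
solution: c_0 = 1, c_1 = 1/2


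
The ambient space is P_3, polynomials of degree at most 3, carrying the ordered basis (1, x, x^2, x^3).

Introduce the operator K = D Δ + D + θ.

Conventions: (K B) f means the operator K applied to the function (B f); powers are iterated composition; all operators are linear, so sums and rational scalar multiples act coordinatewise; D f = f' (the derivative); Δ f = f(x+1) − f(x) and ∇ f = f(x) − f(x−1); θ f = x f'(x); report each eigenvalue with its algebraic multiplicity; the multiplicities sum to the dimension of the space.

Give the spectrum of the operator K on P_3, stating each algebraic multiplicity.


image of 1: 0
image of x: x + 1
image of x^2: 2x^2 + 2x + 2
image of x^3: 3x^3 + 3x^2 + 6x + 3
the matrix is upper triangular; its diagonal is (0, 1, 2, 3)
for a triangular matrix the eigenvalues are the diagonal entries, with algebraic multiplicity their repetition count

λ = 0 (multiplicity 1), λ = 1 (multiplicity 1), λ = 2 (multiplicity 1), λ = 3 (multiplicity 1)


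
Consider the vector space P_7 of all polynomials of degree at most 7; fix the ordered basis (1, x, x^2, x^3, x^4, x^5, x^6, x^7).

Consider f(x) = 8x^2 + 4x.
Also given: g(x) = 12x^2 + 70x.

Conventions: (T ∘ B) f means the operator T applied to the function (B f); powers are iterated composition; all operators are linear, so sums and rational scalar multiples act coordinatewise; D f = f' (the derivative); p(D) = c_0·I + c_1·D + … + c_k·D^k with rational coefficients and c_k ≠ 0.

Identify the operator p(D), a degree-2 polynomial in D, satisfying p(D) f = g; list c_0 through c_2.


p(D) = (3/2)·I + 4·D − D^2, i.e. c_0 = 3/2, c_1 = 4, c_2 = -1

D^0 f = 8x^2 + 4x
D^1 f = 16x + 4
D^2 f = 16
matching coefficients of g against c_0 f + c_1 Df + … from the top degree down determines the c_i
solution: c_0 = 3/2, c_1 = 4, c_2 = -1


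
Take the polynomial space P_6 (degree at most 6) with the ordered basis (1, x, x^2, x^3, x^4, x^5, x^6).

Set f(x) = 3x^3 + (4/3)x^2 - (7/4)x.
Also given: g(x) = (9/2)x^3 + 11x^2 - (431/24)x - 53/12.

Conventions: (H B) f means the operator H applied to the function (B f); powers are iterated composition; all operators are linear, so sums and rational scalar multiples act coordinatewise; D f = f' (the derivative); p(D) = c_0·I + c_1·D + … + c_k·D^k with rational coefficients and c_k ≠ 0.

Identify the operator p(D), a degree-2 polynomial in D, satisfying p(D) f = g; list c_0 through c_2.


D^0 f = 3x^3 + (4/3)x^2 - (7/4)x
D^1 f = 9x^2 + (8/3)x - 7/4
D^2 f = 18x + 8/3
matching coefficients of g against c_0 f + c_1 Df + … from the top degree down determines the c_i
solution: c_0 = 3/2, c_1 = 1, c_2 = -1

c_0 = 3/2, c_1 = 1, c_2 = -1


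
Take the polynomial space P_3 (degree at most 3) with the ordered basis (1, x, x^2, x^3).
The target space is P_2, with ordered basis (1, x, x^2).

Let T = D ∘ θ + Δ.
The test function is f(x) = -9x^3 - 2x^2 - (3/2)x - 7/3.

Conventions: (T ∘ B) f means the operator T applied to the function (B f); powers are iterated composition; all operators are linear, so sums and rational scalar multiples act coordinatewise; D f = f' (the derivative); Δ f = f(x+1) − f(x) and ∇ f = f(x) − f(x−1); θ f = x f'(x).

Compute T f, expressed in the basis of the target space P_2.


the result is g(x) = -108x^2 - 39x - 14

θ f = -27x^3 - 4x^2 - (3/2)x
D θ f = -81x^2 - 8x - 3/2
Δ f = -27x^2 - 31x - 25/2
(D ∘ θ + Δ) f = -108x^2 - 39x - 14


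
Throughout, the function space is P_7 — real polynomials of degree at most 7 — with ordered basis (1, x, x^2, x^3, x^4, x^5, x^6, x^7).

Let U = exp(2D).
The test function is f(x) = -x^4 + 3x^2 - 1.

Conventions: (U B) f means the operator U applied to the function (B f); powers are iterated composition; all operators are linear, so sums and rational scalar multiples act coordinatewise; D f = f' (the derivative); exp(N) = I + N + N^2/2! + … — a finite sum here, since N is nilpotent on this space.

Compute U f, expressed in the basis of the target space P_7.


the image equals g(x) = -x^4 - 8x^3 - 21x^2 - 20x - 5

order-1 term: -8x^3 + 12x
order-2 term: -24x^2 + 12
order-3 term: -32x
order-4 term: -16
the series for exp(2D) f terminates at order 4
exp(2D) f = -x^4 - 8x^3 - 21x^2 - 20x - 5


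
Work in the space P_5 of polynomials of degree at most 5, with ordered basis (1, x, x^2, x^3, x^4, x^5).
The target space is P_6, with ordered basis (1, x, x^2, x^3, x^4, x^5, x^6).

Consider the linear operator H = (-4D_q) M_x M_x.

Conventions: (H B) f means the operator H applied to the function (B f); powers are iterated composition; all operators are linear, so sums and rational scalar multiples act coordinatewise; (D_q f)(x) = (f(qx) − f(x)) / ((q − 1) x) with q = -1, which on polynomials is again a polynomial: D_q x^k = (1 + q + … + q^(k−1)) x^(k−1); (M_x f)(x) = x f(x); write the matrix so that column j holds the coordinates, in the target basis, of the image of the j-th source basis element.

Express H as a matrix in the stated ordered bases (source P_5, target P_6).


image of 1: 0
image of x: -4x^2
image of x^2: 0
image of x^3: -4x^4
image of x^4: 0
image of x^5: -4x^6
each image's coordinates form column j of the matrix

the matrix is [[0, 0, 0, 0, 0, 0]; [0, 0, 0, 0, 0, 0]; [0, -4, 0, 0, 0, 0]; [0, 0, 0, 0, 0, 0]; [0, 0, 0, -4, 0, 0]; [0, 0, 0, 0, 0, 0]; [0, 0, 0, 0, 0, -4]] (rows listed top to bottom)


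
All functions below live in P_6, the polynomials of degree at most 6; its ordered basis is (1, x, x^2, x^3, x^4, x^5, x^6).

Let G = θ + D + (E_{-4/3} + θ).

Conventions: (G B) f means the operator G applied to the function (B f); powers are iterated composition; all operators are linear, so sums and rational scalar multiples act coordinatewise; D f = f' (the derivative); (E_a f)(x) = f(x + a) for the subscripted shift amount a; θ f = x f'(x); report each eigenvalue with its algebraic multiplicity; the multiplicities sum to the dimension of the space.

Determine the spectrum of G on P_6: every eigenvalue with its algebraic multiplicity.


λ = 1 (multiplicity 1), λ = 3 (multiplicity 1), λ = 5 (multiplicity 1), λ = 7 (multiplicity 1), λ = 9 (multiplicity 1), λ = 11 (multiplicity 1), λ = 13 (multiplicity 1)

image of 1: 1
image of x: 3x - 1/3
image of x^2: 5x^2 - (2/3)x + 16/9
image of x^3: 7x^3 - x^2 + (16/3)x - 64/27
image of x^4: 9x^4 - (4/3)x^3 + (32/3)x^2 - (256/27)x + 256/81
image of x^5: 11x^5 - (5/3)x^4 + (160/9)x^3 - (640/27)x^2 + (1280/81)x - 1024/243
image of x^6: 13x^6 - 2x^5 + (80/3)x^4 - (1280/27)x^3 + (1280/27)x^2 - (2048/81)x + 4096/729
the matrix is upper triangular; its diagonal is (1, 3, 5, 7, 9, 11, 13)
for a triangular matrix the eigenvalues are the diagonal entries, with algebraic multiplicity their repetition count


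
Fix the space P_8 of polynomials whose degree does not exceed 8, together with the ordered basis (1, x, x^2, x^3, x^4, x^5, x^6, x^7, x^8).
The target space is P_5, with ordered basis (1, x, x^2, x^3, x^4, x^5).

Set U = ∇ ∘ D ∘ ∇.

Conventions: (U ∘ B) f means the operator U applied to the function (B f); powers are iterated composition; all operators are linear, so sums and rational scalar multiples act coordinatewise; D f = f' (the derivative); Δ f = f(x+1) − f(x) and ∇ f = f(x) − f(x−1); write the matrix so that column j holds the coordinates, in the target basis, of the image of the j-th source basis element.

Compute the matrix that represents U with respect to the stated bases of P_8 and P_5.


the matrix is [[0, 0, 0, 6, -24, 70, -180, 434, -1008]; [0, 0, 0, 0, 24, -120, 420, -1260, 3472]; [0, 0, 0, 0, 0, 60, -360, 1470, -5040]; [0, 0, 0, 0, 0, 0, 120, -840, 3920]; [0, 0, 0, 0, 0, 0, 0, 210, -1680]; [0, 0, 0, 0, 0, 0, 0, 0, 336]] (rows listed top to bottom)

image of 1: 0
image of x: 0
image of x^2: 0
image of x^3: 6
image of x^4: 24x - 24
image of x^5: 60x^2 - 120x + 70
image of x^6: 120x^3 - 360x^2 + 420x - 180
image of x^7: 210x^4 - 840x^3 + 1470x^2 - 1260x + 434
image of x^8: 336x^5 - 1680x^4 + 3920x^3 - 5040x^2 + 3472x - 1008
each image's coordinates form column j of the matrix


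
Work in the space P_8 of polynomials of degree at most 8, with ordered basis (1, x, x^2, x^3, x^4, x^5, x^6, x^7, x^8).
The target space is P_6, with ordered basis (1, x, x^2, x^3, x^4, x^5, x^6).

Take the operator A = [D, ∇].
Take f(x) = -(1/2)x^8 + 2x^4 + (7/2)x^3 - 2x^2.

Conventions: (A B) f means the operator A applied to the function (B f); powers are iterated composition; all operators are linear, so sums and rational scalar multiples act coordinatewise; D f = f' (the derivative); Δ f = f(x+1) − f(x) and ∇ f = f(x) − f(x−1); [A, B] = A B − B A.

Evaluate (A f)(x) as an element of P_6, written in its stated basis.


∇ f = -4x^7 + 14x^6 - 28x^5 + 35x^4 - 20x^3 + (25/2)x^2 - (21/2)x + 4
D ∇ f = -28x^6 + 84x^5 - 140x^4 + 140x^3 - 60x^2 + 25x - 21/2
D f = -4x^7 + 8x^3 + (21/2)x^2 - 4x
∇ D f = -28x^6 + 84x^5 - 140x^4 + 140x^3 - 60x^2 + 25x - 21/2
[D, ∇] f = 0

the image equals g(x) = 0


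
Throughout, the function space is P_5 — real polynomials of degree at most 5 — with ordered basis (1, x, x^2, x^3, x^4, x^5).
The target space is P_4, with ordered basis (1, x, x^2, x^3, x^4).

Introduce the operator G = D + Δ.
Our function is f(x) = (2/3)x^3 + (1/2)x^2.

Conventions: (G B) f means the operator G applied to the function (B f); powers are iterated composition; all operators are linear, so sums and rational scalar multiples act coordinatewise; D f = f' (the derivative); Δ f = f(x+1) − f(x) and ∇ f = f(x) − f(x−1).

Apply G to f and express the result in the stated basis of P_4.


D f = 2x^2 + x
Δ f = 2x^2 + 3x + 7/6
(D + Δ) f = 4x^2 + 4x + 7/6

the result is g(x) = 4x^2 + 4x + 7/6


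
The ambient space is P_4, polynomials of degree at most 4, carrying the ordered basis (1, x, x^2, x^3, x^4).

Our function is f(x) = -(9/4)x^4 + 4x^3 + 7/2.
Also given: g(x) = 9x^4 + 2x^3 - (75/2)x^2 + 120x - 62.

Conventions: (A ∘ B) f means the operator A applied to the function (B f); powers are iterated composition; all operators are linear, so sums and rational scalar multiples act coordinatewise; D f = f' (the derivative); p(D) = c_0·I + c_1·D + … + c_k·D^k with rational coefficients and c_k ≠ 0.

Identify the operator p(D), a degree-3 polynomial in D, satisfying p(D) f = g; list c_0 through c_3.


c_0 = -4, c_1 = -2, c_2 = 1/2, c_3 = -2

D^0 f = -(9/4)x^4 + 4x^3 + 7/2
D^1 f = -9x^3 + 12x^2
D^2 f = -27x^2 + 24x
D^3 f = -54x + 24
matching coefficients of g against c_0 f + c_1 Df + … from the top degree down determines the c_i
solution: c_0 = -4, c_1 = -2, c_2 = 1/2, c_3 = -2


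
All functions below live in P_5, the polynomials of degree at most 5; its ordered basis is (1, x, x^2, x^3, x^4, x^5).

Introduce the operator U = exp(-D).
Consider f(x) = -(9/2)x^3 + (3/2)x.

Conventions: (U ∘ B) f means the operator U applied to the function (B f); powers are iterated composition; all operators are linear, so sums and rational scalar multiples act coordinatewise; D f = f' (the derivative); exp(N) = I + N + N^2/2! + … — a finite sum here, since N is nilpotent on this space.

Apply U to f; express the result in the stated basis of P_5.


order-1 term: (27/2)x^2 - 3/2
order-2 term: -(27/2)x
order-3 term: 9/2
the series for exp(-D) f terminates at order 3
exp(-D) f = -(9/2)x^3 + (27/2)x^2 - 12x + 3

g(x) = -(9/2)x^3 + (27/2)x^2 - 12x + 3


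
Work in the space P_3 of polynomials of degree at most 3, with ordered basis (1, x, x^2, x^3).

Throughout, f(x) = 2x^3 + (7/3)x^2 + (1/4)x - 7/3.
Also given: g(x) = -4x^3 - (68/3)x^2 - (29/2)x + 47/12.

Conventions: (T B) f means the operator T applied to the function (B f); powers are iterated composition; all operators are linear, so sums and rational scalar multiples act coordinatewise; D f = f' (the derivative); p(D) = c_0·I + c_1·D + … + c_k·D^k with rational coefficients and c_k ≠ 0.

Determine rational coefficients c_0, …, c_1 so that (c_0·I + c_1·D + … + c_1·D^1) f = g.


D^0 f = 2x^3 + (7/3)x^2 + (1/4)x - 7/3
D^1 f = 6x^2 + (14/3)x + 1/4
matching coefficients of g against c_0 f + c_1 Df + … from the top degree down determines the c_i
solution: c_0 = -2, c_1 = -3

c_0 = -2, c_1 = -3
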